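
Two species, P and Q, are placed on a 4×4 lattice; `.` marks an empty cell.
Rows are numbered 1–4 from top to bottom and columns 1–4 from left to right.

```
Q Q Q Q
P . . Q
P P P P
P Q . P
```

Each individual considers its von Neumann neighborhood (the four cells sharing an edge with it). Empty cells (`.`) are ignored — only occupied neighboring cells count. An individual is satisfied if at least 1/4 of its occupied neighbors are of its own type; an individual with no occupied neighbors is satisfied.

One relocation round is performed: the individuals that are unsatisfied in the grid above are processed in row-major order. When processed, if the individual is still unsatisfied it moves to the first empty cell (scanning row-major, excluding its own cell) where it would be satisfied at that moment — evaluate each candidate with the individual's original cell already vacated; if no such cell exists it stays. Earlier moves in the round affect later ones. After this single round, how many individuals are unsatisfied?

0

Initially unsatisfied (in order): (4,2).
  (4,2) → (2,2).
Resulting grid:
Q Q Q Q
P Q . Q
P P P P
P . . P
All satisfied now.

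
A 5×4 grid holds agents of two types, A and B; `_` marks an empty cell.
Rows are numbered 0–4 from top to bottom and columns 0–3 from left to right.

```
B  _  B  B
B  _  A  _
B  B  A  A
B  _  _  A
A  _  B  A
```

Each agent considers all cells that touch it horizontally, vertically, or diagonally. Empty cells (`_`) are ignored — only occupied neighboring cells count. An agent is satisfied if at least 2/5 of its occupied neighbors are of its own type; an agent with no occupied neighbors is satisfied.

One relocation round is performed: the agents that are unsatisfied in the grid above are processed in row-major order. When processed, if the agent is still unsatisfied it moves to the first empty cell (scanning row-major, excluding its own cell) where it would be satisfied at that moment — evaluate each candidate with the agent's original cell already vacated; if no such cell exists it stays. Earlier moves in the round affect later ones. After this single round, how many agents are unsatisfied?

1

Initially unsatisfied (in order): (4,0), (4,2).
  (4,0) → (1,3).
  (4,2) → (0,1).
Resulting grid:
B B B B
B _ A A
B B A A
B _ _ A
_ _ _ A
Unsatisfied now: (0,3).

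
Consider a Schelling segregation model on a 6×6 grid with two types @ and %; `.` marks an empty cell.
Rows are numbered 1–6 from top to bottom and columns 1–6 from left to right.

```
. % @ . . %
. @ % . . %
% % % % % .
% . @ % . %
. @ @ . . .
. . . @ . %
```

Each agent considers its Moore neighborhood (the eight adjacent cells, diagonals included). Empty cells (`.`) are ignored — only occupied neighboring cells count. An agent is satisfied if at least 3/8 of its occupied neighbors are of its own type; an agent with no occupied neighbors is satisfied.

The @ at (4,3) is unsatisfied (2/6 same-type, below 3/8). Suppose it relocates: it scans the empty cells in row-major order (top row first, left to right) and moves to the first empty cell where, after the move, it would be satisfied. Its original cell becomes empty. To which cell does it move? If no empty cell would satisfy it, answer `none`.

Vacating (4,3). Empty cells in order:
  (1,1): 1/2 same-type → satisfied — stop here.

(1,1)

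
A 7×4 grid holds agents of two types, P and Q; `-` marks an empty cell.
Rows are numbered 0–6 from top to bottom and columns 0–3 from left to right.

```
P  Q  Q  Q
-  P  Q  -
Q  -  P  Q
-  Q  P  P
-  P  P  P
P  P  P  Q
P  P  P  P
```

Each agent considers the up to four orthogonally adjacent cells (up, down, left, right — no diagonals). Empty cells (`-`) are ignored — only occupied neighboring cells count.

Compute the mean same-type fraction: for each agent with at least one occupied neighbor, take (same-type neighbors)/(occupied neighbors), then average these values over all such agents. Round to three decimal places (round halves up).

(0,0)P 0/1
(0,1)Q 1/3
(0,2)Q 3/3
(0,3)Q 1/1
(1,1)P 0/2
(1,2)Q 1/3
(2,0)Q — no occupied neighbors
(2,2)P 1/3
(2,3)Q 0/2
(3,1)Q 0/2
(3,2)P 3/4
(3,3)P 2/3
(4,1)P 2/3
(4,2)P 4/4
(4,3)P 2/3
(5,0)P 2/2
(5,1)P 4/4
(5,2)P 3/4
(5,3)Q 0/3
(6,0)P 2/2
(6,1)P 3/3
(6,2)P 3/3
(6,3)P 1/2
Sum over 22 agents: 0/1 + 1/3 + 3/3 + 1/1 + 0/2 + 1/3 + 1/3 + 0/2 + 0/2 + 3/4 + 2/3 + 2/3 + 4/4 + 2/3 + 2/2 + 4/4 + 3/4 + 0/3 + 2/2 + 3/3 + 3/3 + 1/2 = 13; mean = 13 ÷ 22 = 13/22 = 0.590909… → 0.591.

0.591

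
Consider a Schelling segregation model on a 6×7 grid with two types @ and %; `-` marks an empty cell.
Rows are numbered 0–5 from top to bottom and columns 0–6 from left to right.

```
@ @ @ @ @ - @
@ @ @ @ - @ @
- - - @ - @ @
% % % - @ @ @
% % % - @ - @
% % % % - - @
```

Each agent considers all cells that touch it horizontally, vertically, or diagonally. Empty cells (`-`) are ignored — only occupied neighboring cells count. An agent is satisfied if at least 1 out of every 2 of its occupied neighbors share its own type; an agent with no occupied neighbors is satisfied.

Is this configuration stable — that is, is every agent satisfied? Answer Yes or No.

Row 0: (0,0)@ 3/3 satisfied · (0,1)@ 5/5 satisfied · (0,2)@ 5/5 satisfied · (0,3)@ 4/4 satisfied · (0,4)@ 3/3 satisfied · (0,6)@ 2/2 satisfied
Row 1: (1,0)@ 3/3 satisfied · (1,1)@ 5/5 satisfied · (1,2)@ 6/6 satisfied · (1,3)@ 5/5 satisfied · (1,5)@ 5/5 satisfied · (1,6)@ 4/4 satisfied
Row 2: (2,3)@ 3/4 satisfied · (2,5)@ 6/6 satisfied · (2,6)@ 5/5 satisfied
Row 3: (3,0)% 3/3 satisfied · (3,1)% 5/5 satisfied · (3,2)% 3/4 satisfied · (3,4)@ 4/4 satisfied · (3,5)@ 6/6 satisfied · (3,6)@ 4/4 satisfied
Row 4: (4,0)% 5/5 satisfied · (4,1)% 8/8 satisfied · (4,2)% 6/6 satisfied · (4,4)@ 2/3 satisfied · (4,6)@ 3/3 satisfied
Row 5: (5,0)% 3/3 satisfied · (5,1)% 5/5 satisfied · (5,2)% 4/4 satisfied · (5,3)% 2/3 satisfied · (5,6)@ 1/1 satisfied
All meet the threshold, so the configuration is stable.

Yes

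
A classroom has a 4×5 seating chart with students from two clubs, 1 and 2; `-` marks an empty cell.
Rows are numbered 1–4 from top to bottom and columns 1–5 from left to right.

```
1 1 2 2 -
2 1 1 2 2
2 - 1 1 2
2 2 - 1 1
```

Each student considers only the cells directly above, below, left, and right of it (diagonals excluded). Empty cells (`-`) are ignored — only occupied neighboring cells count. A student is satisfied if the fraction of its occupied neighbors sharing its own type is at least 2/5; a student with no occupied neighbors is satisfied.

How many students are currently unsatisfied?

3

(1,1)1 1/2 ✓
(1,2)1 2/3 ✓
(1,3)2 1/3 ✗
(1,4)2 2/2 ✓
(2,1)2 1/3 ✗
(2,2)1 2/3 ✓
(2,3)1 2/4 ✓
(2,4)2 2/4 ✓
(2,5)2 2/2 ✓
(3,1)2 2/2 ✓
(3,3)1 2/2 ✓
(3,4)1 2/4 ✓
(3,5)2 1/3 ✗
(4,1)2 2/2 ✓
(4,2)2 1/1 ✓
(4,4)1 2/2 ✓
(4,5)1 1/2 ✓
Unsatisfied: (1,3), (2,1), (3,5) — 3 in total.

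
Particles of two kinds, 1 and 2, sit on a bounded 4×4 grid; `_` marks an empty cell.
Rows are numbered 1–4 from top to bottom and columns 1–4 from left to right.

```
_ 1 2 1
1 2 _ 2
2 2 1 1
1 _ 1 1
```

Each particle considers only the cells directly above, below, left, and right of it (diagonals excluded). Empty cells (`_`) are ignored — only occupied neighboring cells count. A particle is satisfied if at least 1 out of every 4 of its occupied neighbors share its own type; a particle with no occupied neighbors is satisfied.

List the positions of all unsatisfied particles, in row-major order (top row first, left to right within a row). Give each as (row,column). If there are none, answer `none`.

(1,2), (1,3), (1,4), (2,1), (2,4), (4,1)

(1,2)1 0/2 not
(1,3)2 0/2 not
(1,4)1 0/2 not
(2,1)1 0/2 not
(2,2)2 1/3 satisfied
(2,4)2 0/2 not
(3,1)2 1/3 satisfied
(3,2)2 2/3 satisfied
(3,3)1 2/3 satisfied
(3,4)1 2/3 satisfied
(4,1)1 0/1 not
(4,3)1 2/2 satisfied
(4,4)1 2/2 satisfied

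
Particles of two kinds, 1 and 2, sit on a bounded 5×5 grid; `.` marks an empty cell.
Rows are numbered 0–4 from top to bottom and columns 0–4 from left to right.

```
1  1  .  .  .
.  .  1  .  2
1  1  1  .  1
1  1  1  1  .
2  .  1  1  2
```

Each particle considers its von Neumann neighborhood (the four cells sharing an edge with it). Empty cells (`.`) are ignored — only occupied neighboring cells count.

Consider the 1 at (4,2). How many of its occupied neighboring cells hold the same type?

2

Occupied neighbors of (4,2): (3,2)=1, (4,3)=1.
Same type (1): 2 of 2.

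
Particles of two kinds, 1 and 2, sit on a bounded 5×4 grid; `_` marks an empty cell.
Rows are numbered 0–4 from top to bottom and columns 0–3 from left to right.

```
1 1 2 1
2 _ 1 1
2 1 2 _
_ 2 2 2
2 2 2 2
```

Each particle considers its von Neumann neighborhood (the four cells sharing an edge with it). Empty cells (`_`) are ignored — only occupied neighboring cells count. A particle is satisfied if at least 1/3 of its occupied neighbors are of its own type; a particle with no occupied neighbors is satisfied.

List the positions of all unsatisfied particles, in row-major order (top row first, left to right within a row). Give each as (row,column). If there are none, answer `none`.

(0,2), (2,1)

(0,0)1 1/2 satisfied
(0,1)1 1/2 satisfied
(0,2)2 0/3 not
(0,3)1 1/2 satisfied
(1,0)2 1/2 satisfied
(1,2)1 1/3 satisfied
(1,3)1 2/2 satisfied
(2,0)2 1/2 satisfied
(2,1)1 0/3 not
(2,2)2 1/3 satisfied
(3,1)2 2/3 satisfied
(3,2)2 4/4 satisfied
(3,3)2 2/2 satisfied
(4,0)2 1/1 satisfied
(4,1)2 3/3 satisfied
(4,2)2 3/3 satisfied
(4,3)2 2/2 satisfied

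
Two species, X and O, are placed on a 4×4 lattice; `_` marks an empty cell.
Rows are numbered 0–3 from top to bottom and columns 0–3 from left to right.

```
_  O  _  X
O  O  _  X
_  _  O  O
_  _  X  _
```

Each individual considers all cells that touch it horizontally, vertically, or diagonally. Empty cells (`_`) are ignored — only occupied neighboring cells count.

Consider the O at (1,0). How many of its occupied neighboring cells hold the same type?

2

Occupied neighbors of (1,0): (0,1)=O, (1,1)=O.
Same type (O): 2 of 2.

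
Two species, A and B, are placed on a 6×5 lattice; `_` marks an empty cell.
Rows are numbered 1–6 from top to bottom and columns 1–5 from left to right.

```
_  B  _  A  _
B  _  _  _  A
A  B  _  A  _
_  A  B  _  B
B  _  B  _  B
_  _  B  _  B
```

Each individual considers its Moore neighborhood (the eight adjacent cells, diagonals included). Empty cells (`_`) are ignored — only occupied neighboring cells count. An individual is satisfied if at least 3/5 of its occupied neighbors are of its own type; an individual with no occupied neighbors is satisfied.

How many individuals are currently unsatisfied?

7

(1,2)B 1/1 ✓
(1,4)A 1/1 ✓
(2,1)B 2/3 ✓
(2,5)A 2/2 ✓
(3,1)A 1/3 ✗
(3,2)B 2/4 ✗
(3,4)A 1/3 ✗
(4,2)A 1/5 ✗
(4,3)B 2/4 ✗
(4,5)B 1/2 ✗
(5,1)B 0/1 ✗
(5,3)B 2/3 ✓
(5,5)B 2/2 ✓
(6,3)B 1/1 ✓
(6,5)B 1/1 ✓
Unsatisfied: (3,1), (3,2), (3,4), (4,2), (4,3), (4,5), (5,1) — 7 in total.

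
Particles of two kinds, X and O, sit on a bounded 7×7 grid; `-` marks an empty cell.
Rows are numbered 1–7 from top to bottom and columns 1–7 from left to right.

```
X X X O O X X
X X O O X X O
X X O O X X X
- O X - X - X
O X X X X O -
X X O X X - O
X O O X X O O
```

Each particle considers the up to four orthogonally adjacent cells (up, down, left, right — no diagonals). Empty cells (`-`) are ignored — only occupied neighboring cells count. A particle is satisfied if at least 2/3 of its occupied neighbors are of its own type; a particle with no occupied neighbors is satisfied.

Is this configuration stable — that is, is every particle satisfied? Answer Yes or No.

Row 1: (1,1)X 2/2 satisfied · (1,2)X 3/3 satisfied · (1,3)X 1/3 not · (1,4)O 2/3 satisfied · (1,5)O 1/3 not · (1,6)X 2/3 satisfied · (1,7)X 1/2 not
Row 2: (2,1)X 3/3 satisfied · (2,2)X 3/4 satisfied · (2,3)O 2/4 not · (2,4)O 3/4 satisfied · (2,5)X 2/4 not · (2,6)X 3/4 satisfied · (2,7)O 0/3 not
Row 3: (3,1)X 2/2 satisfied · (3,2)X 2/4 not · (3,3)O 2/4 not · (3,4)O 2/3 satisfied · (3,5)X 3/4 satisfied · (3,6)X 3/3 satisfied · (3,7)X 2/3 satisfied
Row 4: (4,2)O 0/3 not · (4,3)X 1/3 not · (4,5)X 2/2 satisfied · (4,7)X 1/1 satisfied
Row 5: (5,1)O 0/2 not · (5,2)X 2/4 not · (5,3)X 3/4 satisfied · (5,4)X 3/3 satisfied · (5,5)X 3/4 satisfied · (5,6)O 0/1 not
Row 6: (6,1)X 2/3 satisfied · (6,2)X 2/4 not · (6,3)O 1/4 not · (6,4)X 3/4 satisfied · (6,5)X 3/3 satisfied · (6,7)O 1/1 satisfied
Row 7: (7,1)X 1/2 not · (7,2)O 1/3 not · (7,3)O 2/3 satisfied · (7,4)X 2/3 satisfied · (7,5)X 2/3 satisfied · (7,6)O 1/2 not · (7,7)O 2/2 satisfied
For instance (1,3) has only 1/3 same-type neighbors, below 2/3.

No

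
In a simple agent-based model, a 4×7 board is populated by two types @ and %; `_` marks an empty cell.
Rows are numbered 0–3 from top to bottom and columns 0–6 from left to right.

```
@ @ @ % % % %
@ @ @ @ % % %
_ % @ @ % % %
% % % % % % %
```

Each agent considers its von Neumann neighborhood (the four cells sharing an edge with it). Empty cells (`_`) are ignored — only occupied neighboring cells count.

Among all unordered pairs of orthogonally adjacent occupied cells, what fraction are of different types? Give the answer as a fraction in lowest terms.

4/21

Scan each occupied cell's neighbors to the right and below so each pair is counted once.
From row 0: 2 unlike of 13 pairs (running 2/13).
From row 1: 2 unlike of 12 pairs (running 4/25).
From row 2: 4 unlike of 11 pairs (running 8/36).
From row 3: 0 unlike of 6 pairs (running 8/42).
Total adjacent occupied pairs: 42; unlike-type pairs: 8.
8/42 reduces to 4/21.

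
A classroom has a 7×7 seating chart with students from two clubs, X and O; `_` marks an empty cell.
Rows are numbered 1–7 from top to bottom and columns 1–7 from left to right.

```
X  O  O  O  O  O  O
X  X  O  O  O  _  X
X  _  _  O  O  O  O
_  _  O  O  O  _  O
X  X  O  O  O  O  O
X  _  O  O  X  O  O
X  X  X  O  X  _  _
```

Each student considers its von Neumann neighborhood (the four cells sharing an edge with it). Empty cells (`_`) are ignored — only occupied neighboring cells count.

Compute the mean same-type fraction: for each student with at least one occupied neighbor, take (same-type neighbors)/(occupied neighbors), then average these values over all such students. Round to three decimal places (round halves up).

Row 1: (1,1)X 1/2 · (1,2)O 1/3 · (1,3)O 3/3 · (1,4)O 3/3 · (1,5)O 3/3 · (1,6)O 2/2 · (1,7)O 1/2
Row 2: (2,1)X 3/3 · (2,2)X 1/3 · (2,3)O 2/3 · (2,4)O 4/4 · (2,5)O 3/3 · (2,7)X 0/2
Row 3: (3,1)X 1/1 · (3,4)O 3/3 · (3,5)O 4/4 · (3,6)O 2/2 · (3,7)O 2/3
Row 4: (4,3)O 2/2 · (4,4)O 4/4 · (4,5)O 3/3 · (4,7)O 2/2
Row 5: (5,1)X 2/2 · (5,2)X 1/2 · (5,3)O 3/4 · (5,4)O 4/4 · (5,5)O 3/4 · (5,6)O 3/3 · (5,7)O 3/3
Row 6: (6,1)X 2/2 · (6,3)O 2/3 · (6,4)O 3/4 · (6,5)X 1/4 · (6,6)O 2/3 · (6,7)O 2/2
Row 7: (7,1)X 2/2 · (7,2)X 2/2 · (7,3)X 1/3 · (7,4)O 1/3 · (7,5)X 1/2
Sum over 40 students: 1/2 + 1/3 + 3/3 + 3/3 + 3/3 + 2/2 + 1/2 + 3/3 + 1/3 + 2/3 + 4/4 + 3/3 + 0/2 + 1/1 + 3/3 + 4/4 + 2/2 + 2/3 + 2/2 + 4/4 + 3/3 + 2/2 + 2/2 + 1/2 + 3/4 + 4/4 + 3/4 + 3/3 + 3/3 + 2/2 + 2/3 + 3/4 + 1/4 + 2/3 + 2/2 + 2/2 + 2/2 + 1/3 + 1/3 + 1/2 = 63/2; mean = 63/2 ÷ 40 = 63/80 = 0.7875 → 0.788.

0.788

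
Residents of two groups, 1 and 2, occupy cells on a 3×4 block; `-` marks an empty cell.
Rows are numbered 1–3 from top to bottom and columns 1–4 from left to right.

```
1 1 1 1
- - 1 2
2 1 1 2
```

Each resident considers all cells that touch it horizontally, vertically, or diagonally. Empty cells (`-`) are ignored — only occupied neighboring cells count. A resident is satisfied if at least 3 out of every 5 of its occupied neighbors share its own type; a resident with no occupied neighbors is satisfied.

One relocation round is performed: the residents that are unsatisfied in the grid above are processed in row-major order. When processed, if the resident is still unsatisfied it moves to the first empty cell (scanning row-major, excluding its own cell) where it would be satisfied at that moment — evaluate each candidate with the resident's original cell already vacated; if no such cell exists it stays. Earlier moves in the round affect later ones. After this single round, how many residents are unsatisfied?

3

Initially unsatisfied (in order): (2,4), (3,1), (3,3), (3,4).
  (2,4): no empty cell satisfies it; stays.
  (3,1): no empty cell satisfies it; stays.
  (3,3) → (2,1).
  (3,4): no empty cell satisfies it; stays.
Resulting grid:
1 1 1 1
1 - 1 2
2 1 - 2
Unsatisfied now: (2,4), (3,1), (3,4).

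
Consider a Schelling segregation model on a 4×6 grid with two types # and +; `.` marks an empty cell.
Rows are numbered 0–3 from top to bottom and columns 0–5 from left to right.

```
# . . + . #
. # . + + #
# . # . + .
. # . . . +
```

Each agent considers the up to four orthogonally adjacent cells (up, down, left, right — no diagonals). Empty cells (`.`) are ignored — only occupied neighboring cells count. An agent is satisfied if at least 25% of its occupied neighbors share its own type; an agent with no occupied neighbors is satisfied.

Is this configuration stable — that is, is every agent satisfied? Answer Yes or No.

Yes

Row 0: (0,0)# 0/0 ✓ · (0,3)+ 1/1 ✓ · (0,5)# 1/1 ✓
Row 1: (1,1)# 0/0 ✓ · (1,3)+ 2/2 ✓ · (1,4)+ 2/3 ✓ · (1,5)# 1/2 ✓
Row 2: (2,0)# 0/0 ✓ · (2,2)# 0/0 ✓ · (2,4)+ 1/1 ✓
Row 3: (3,1)# 0/0 ✓ · (3,5)+ 0/0 ✓
All meet the threshold, so the configuration is stable.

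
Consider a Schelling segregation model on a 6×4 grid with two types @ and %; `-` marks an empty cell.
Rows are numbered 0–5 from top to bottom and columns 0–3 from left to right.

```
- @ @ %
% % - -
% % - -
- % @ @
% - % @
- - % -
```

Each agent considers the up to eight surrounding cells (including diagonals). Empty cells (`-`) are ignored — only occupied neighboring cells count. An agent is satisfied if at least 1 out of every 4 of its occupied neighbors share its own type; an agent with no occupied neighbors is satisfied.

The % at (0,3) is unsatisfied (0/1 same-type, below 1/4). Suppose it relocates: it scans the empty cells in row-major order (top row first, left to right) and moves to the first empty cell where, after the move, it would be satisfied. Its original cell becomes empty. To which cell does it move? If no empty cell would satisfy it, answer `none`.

Vacating (0,3). Empty cells in order:
  (0,0): 2/3 same-type → satisfied — stop here.

(0,0)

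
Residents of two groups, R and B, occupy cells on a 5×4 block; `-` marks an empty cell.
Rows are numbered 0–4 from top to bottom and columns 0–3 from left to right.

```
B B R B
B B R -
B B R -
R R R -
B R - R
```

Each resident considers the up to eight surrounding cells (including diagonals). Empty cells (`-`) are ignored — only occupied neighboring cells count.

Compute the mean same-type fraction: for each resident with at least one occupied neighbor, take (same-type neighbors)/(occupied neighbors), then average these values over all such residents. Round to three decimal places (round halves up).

0.557

(0,0)B 3/3
(0,1)B 3/5
(0,2)R 1/4
(0,3)B 0/2
(1,0)B 5/5
(1,1)B 5/8
(1,2)R 2/6
(2,0)B 3/5
(2,1)B 3/8
(2,2)R 3/5
(3,0)R 2/5
(3,1)R 4/7
(3,2)R 4/5
(4,0)B 0/3
(4,1)R 3/4
(4,3)R 1/1
Sum over 16 residents: 3/3 + 3/5 + 1/4 + 0/2 + 5/5 + 5/8 + 2/6 + 3/5 + 3/8 + 3/5 + 2/5 + 4/7 + 4/5 + 0/3 + 3/4 + 1/1 = 187/21; mean = 187/21 ÷ 16 = 187/336 = 0.556547… → 0.557.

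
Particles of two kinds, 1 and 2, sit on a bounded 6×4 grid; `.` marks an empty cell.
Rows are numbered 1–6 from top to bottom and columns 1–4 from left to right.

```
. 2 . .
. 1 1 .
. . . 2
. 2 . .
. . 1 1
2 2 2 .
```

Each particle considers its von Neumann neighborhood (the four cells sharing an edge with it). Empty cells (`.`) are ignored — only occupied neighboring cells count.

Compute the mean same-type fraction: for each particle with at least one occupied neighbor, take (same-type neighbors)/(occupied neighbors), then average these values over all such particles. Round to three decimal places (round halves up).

0.688

Row 1: (1,2)2 0/1
Row 2: (2,2)1 1/2 · (2,3)1 1/1
Row 3: (3,4)2 — no occupied neighbors
Row 4: (4,2)2 — no occupied neighbors
Row 5: (5,3)1 1/2 · (5,4)1 1/1
Row 6: (6,1)2 1/1 · (6,2)2 2/2 · (6,3)2 1/2
Sum over 8 particles: 0/1 + 1/2 + 1/1 + 1/2 + 1/1 + 1/1 + 2/2 + 1/2 = 11/2; mean = 11/2 ÷ 8 = 11/16 = 0.6875 → 0.688.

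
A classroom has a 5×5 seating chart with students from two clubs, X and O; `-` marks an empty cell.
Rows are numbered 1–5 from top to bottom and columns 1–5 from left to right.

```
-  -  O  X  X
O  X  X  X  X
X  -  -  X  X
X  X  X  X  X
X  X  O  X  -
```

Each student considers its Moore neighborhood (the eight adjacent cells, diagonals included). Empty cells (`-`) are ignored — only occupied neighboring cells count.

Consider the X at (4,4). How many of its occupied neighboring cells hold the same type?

5

Occupied neighbors of (4,4): (3,4)=X, (3,5)=X, (4,3)=X, (4,5)=X, (5,3)=O, (5,4)=X.
Same type (X): 5 of 6.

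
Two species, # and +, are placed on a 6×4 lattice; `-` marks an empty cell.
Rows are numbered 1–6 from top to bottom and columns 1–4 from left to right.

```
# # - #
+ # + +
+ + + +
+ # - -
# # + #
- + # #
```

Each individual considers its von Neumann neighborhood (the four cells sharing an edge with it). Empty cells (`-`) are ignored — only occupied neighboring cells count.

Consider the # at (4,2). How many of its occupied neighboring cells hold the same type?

1

Occupied neighbors of (4,2): (3,2)=+, (5,2)=#, (4,1)=+.
Same type (#): 1 of 3.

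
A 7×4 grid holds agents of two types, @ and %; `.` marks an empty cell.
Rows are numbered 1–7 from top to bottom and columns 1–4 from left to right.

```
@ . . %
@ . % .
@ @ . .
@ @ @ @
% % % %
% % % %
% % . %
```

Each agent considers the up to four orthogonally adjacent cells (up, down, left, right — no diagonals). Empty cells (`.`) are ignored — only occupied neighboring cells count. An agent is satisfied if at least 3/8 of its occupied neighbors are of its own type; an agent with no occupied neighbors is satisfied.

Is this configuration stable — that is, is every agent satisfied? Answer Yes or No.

Yes

Row 1: (1,1)@ 1/1 satisfied · (1,4)% 0/0 satisfied
Row 2: (2,1)@ 2/2 satisfied · (2,3)% 0/0 satisfied
Row 3: (3,1)@ 3/3 satisfied · (3,2)@ 2/2 satisfied
Row 4: (4,1)@ 2/3 satisfied · (4,2)@ 3/4 satisfied · (4,3)@ 2/3 satisfied · (4,4)@ 1/2 satisfied
Row 5: (5,1)% 2/3 satisfied · (5,2)% 3/4 satisfied · (5,3)% 3/4 satisfied · (5,4)% 2/3 satisfied
Row 6: (6,1)% 3/3 satisfied · (6,2)% 4/4 satisfied · (6,3)% 3/3 satisfied · (6,4)% 3/3 satisfied
Row 7: (7,1)% 2/2 satisfied · (7,2)% 2/2 satisfied · (7,4)% 1/1 satisfied
All meet the threshold, so the configuration is stable.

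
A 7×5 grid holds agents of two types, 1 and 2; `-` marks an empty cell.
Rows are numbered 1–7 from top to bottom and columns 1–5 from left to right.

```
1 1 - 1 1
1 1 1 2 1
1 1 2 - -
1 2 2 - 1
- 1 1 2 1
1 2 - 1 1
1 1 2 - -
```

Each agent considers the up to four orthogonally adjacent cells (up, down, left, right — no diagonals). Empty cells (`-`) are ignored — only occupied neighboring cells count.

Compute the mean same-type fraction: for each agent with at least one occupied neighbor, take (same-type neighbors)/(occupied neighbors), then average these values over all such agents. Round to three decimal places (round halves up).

(1,1)1 2/2
(1,2)1 2/2
(1,4)1 1/2
(1,5)1 2/2
(2,1)1 3/3
(2,2)1 4/4
(2,3)1 1/3
(2,4)2 0/3
(2,5)1 1/2
(3,1)1 3/3
(3,2)1 2/4
(3,3)2 1/3
(4,1)1 1/2
(4,2)2 1/4
(4,3)2 2/3
(4,5)1 1/1
(5,2)1 1/3
(5,3)1 1/3
(5,4)2 0/3
(5,5)1 2/3
(6,1)1 1/2
(6,2)2 0/3
(6,4)1 1/2
(6,5)1 2/2
(7,1)1 2/2
(7,2)1 1/3
(7,3)2 0/1
Sum over 27 agents: 2/2 + 2/2 + 1/2 + 2/2 + 3/3 + 4/4 + 1/3 + 0/3 + 1/2 + 3/3 + 2/4 + 1/3 + 1/2 + 1/4 + 2/3 + 1/1 + 1/3 + 1/3 + 0/3 + 2/3 + 1/2 + 0/3 + 1/2 + 2/2 + 2/2 + 1/3 + 0/1 = 61/4; mean = 61/4 ÷ 27 = 61/108 = 0.564814… → 0.565.

0.565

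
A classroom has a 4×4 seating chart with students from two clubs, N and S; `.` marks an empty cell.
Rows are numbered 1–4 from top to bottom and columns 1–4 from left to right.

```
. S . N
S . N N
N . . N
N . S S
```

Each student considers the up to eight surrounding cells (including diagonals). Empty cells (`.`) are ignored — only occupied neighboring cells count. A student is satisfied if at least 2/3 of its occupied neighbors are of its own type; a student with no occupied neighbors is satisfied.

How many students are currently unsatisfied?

6

(1,2)S 1/2 ✗
(1,4)N 2/2 ✓
(2,1)S 1/2 ✗
(2,3)N 3/4 ✓
(2,4)N 3/3 ✓
(3,1)N 1/2 ✗
(3,4)N 2/4 ✗
(4,1)N 1/1 ✓
(4,3)S 1/2 ✗
(4,4)S 1/2 ✗
Unsatisfied: (1,2), (2,1), (3,1), (3,4), (4,3), (4,4) — 6 in total.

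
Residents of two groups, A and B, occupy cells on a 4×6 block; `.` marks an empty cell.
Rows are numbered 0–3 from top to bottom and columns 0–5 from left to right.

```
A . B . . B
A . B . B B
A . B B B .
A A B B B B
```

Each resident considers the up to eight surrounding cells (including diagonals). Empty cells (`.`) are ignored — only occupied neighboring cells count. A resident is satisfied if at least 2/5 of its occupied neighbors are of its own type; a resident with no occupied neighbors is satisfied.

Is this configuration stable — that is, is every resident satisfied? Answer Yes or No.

(0,0)A 1/1 ✓
(0,2)B 1/1 ✓
(0,5)B 2/2 ✓
(1,0)A 2/2 ✓
(1,2)B 3/3 ✓
(1,4)B 4/4 ✓
(1,5)B 3/3 ✓
(2,0)A 3/3 ✓
(2,2)B 4/5 ✓
(2,3)B 7/7 ✓
(2,4)B 6/6 ✓
(3,0)A 2/2 ✓
(3,1)A 2/4 ✓
(3,2)B 3/4 ✓
(3,3)B 5/5 ✓
(3,4)B 4/4 ✓
(3,5)B 2/2 ✓
All meet the threshold, so the configuration is stable.

Yes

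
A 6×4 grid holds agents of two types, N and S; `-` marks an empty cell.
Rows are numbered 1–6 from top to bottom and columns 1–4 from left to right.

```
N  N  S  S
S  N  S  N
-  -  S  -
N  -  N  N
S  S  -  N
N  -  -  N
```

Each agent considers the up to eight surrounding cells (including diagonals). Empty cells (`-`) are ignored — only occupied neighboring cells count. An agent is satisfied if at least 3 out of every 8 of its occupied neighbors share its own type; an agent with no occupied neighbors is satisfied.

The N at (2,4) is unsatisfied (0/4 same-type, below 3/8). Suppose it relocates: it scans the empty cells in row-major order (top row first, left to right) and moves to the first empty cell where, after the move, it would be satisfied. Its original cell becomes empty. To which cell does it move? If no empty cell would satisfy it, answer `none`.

Vacating (2,4). Empty cells in order:
  (3,1): 2/3 same-type → satisfied — stop here.

(3,1)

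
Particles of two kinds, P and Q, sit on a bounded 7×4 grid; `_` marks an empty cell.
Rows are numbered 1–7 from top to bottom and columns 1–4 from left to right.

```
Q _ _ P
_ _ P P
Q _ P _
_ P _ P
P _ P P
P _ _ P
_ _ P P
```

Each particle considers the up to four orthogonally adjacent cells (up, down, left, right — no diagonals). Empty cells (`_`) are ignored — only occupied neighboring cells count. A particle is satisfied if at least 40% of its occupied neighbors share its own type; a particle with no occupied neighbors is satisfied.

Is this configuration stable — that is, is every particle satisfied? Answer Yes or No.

(1,1)Q 0/0 ok
(1,4)P 1/1 ok
(2,3)P 2/2 ok
(2,4)P 2/2 ok
(3,1)Q 0/0 ok
(3,3)P 1/1 ok
(4,2)P 0/0 ok
(4,4)P 1/1 ok
(5,1)P 1/1 ok
(5,3)P 1/1 ok
(5,4)P 3/3 ok
(6,1)P 1/1 ok
(6,4)P 2/2 ok
(7,3)P 1/1 ok
(7,4)P 2/2 ok
All meet the threshold, so the configuration is stable.

Yes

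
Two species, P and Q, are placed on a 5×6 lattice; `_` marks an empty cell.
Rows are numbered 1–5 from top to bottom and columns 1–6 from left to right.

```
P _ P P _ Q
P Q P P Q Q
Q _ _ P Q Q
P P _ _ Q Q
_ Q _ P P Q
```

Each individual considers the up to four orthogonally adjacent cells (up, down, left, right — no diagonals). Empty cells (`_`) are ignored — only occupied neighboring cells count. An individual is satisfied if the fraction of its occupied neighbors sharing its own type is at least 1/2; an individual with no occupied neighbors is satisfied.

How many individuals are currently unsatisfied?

5

Row 1: (1,1)P 1/1 ok · (1,3)P 2/2 ok · (1,4)P 2/2 ok · (1,6)Q 1/1 ok
Row 2: (2,1)P 1/3 unhappy · (2,2)Q 0/2 unhappy · (2,3)P 2/3 ok · (2,4)P 3/4 ok · (2,5)Q 2/3 ok · (2,6)Q 3/3 ok
Row 3: (3,1)Q 0/2 unhappy · (3,4)P 1/2 ok · (3,5)Q 3/4 ok · (3,6)Q 3/3 ok
Row 4: (4,1)P 1/2 ok · (4,2)P 1/2 ok · (4,5)Q 2/3 ok · (4,6)Q 3/3 ok
Row 5: (5,2)Q 0/1 unhappy · (5,4)P 1/1 ok · (5,5)P 1/3 unhappy · (5,6)Q 1/2 ok
Unsatisfied: (2,1), (2,2), (3,1), (5,2), (5,5) — 5 in total.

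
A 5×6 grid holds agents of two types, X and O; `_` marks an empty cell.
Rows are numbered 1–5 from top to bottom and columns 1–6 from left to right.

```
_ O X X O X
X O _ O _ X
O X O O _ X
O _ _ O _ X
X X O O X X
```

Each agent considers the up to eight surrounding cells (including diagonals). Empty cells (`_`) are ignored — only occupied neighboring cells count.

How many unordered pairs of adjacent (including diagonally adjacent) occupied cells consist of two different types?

Scan each occupied cell's neighbors to the right and below (and the two forward diagonals) so each pair is counted once.
Row 1: O(1,2)–X(1,3)≠ O(1,2)–O(2,2)= O(1,2)–X(2,1)≠ X(1,3)–X(1,4)= X(1,3)–O(2,4)≠ X(1,3)–O(2,2)≠ X(1,4)–O(1,5)≠ X(1,4)–O(2,4)≠ O(1,5)–X(1,6)≠ O(1,5)–X(2,6)≠ O(1,5)–O(2,4)= X(1,6)–X(2,6)=  → 8/12 unlike.
Row 2: X(2,1)–O(2,2)≠ X(2,1)–O(3,1)≠ X(2,1)–X(3,2)= O(2,2)–X(3,2)≠ O(2,2)–O(3,3)= O(2,2)–O(3,1)= O(2,4)–O(3,4)= O(2,4)–O(3,3)= X(2,6)–X(3,6)=  → 3/9 unlike.
Row 3: O(3,1)–X(3,2)≠ O(3,1)–O(4,1)= X(3,2)–O(3,3)≠ X(3,2)–O(4,1)≠ O(3,3)–O(3,4)= O(3,3)–O(4,4)= O(3,4)–O(4,4)= X(3,6)–X(4,6)=  → 3/8 unlike.
Row 4: O(4,1)–X(5,1)≠ O(4,1)–X(5,2)≠ O(4,4)–O(5,4)= O(4,4)–X(5,5)≠ O(4,4)–O(5,3)= X(4,6)–X(5,6)= X(4,6)–X(5,5)=  → 3/7 unlike.
Row 5: X(5,1)–X(5,2)= X(5,2)–O(5,3)≠ O(5,3)–O(5,4)= O(5,4)–X(5,5)≠ X(5,5)–X(5,6)=  → 2/5 unlike.
Total adjacent occupied pairs: 41; unlike-type pairs: 19.

19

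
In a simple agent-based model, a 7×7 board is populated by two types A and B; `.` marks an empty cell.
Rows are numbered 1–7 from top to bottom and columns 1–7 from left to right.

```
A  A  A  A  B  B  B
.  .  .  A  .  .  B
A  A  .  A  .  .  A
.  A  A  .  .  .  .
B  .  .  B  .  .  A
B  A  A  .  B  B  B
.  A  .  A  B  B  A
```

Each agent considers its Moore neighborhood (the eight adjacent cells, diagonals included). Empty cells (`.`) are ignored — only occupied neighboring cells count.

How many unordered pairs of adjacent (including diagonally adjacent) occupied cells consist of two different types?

16

Scan each occupied cell's neighbors to the right and below (and the two forward diagonals) so each pair is counted once.
From row 1: 2 unlike of 11 pairs (running 2/11).
From row 2: 1 unlike of 2 pairs (running 3/13).
From row 3: 0 unlike of 5 pairs (running 3/18).
From row 4: 2 unlike of 3 pairs (running 5/21).
From row 5: 4 unlike of 6 pairs (running 9/27).
From row 6: 5 unlike of 16 pairs (running 14/43).
From row 7: 2 unlike of 3 pairs (running 16/46).
Total adjacent occupied pairs: 46; unlike-type pairs: 16.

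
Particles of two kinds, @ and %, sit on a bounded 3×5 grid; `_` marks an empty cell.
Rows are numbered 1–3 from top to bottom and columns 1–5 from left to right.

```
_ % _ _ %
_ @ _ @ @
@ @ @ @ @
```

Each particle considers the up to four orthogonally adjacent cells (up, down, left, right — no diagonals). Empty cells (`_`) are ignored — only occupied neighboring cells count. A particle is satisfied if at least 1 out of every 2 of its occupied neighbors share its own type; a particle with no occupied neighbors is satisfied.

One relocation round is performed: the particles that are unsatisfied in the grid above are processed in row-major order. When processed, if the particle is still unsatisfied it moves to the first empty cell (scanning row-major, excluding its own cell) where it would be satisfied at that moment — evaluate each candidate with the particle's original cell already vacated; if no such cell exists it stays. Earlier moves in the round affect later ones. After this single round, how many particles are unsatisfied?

Initially unsatisfied (in order): (1,2), (1,5).
  (1,2) → (1,1).
  (1,5) → (1,2).
Resulting grid:
% % _ _ _
_ @ _ @ @
@ @ @ @ @
All satisfied now.

0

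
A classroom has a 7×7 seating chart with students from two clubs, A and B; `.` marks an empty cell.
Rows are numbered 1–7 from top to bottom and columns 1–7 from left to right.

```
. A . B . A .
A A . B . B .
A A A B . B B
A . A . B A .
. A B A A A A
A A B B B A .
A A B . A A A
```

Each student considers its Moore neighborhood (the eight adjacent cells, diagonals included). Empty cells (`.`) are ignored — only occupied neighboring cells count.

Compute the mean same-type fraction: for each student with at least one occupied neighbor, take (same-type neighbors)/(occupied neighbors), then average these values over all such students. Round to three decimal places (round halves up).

(1,2)A 2/2
(1,4)B 1/1
(1,6)A 0/1
(2,1)A 4/4
(2,2)A 5/5
(2,4)B 2/3
(2,6)B 2/3
(3,1)A 4/4
(3,2)A 6/6
(3,3)A 3/5
(3,4)B 2/4
(3,6)B 3/4
(3,7)B 2/3
(4,1)A 3/3
(4,3)A 4/6
(4,5)B 2/6
(4,6)A 3/6
(5,2)A 4/6
(5,3)B 2/6
(5,4)A 2/7
(5,5)A 4/7
(5,6)A 4/6
(5,7)A 3/3
(6,1)A 4/4
(6,2)A 4/7
(6,3)B 3/7
(6,4)B 4/7
(6,5)B 1/7
(6,6)A 6/7
(7,1)A 3/3
(7,2)A 3/5
(7,3)B 2/4
(7,5)A 2/4
(7,6)A 3/4
(7,7)A 2/2
Sum over 35 students: 2/2 + 1/1 + 0/1 + 4/4 + 5/5 + 2/3 + 2/3 + 4/4 + 6/6 + 3/5 + 2/4 + 3/4 + 2/3 + 3/3 + 4/6 + 2/6 + 3/6 + 4/6 + 2/6 + 2/7 + 4/7 + 4/6 + 3/3 + 4/4 + 4/7 + 3/7 + 4/7 + 1/7 + 6/7 + 3/3 + 3/5 + 2/4 + 2/4 + 3/4 + 2/2 = 4997/210; mean = 4997/210 ÷ 35 = 4997/7350 = 0.679863… → 0.680.

0.680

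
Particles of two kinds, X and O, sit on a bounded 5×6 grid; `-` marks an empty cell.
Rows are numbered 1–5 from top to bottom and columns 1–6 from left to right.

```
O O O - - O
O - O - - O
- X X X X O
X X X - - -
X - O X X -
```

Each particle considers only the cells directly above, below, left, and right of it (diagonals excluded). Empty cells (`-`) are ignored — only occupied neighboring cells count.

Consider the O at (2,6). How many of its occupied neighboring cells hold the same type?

2

Occupied neighbors of (2,6): (1,6)=O, (3,6)=O.
Same type (O): 2 of 2.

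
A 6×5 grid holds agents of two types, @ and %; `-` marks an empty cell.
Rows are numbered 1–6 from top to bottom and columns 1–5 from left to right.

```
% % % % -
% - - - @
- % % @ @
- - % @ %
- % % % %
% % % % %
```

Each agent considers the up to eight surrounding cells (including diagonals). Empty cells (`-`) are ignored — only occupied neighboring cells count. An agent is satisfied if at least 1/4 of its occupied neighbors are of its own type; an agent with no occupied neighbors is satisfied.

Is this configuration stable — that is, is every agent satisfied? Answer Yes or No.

Row 1: (1,1)% 2/2 ✓ · (1,2)% 3/3 ✓ · (1,3)% 2/2 ✓ · (1,4)% 1/2 ✓
Row 2: (2,1)% 3/3 ✓ · (2,5)@ 2/3 ✓
Row 3: (3,2)% 3/3 ✓ · (3,3)% 2/4 ✓ · (3,4)@ 3/6 ✓ · (3,5)@ 3/4 ✓
Row 4: (4,3)% 5/7 ✓ · (4,4)@ 2/8 ✓ · (4,5)% 2/5 ✓
Row 5: (5,2)% 5/5 ✓ · (5,3)% 6/7 ✓ · (5,4)% 7/8 ✓ · (5,5)% 4/5 ✓
Row 6: (6,1)% 2/2 ✓ · (6,2)% 4/4 ✓ · (6,3)% 5/5 ✓ · (6,4)% 5/5 ✓ · (6,5)% 3/3 ✓
All meet the threshold, so the configuration is stable.

Yes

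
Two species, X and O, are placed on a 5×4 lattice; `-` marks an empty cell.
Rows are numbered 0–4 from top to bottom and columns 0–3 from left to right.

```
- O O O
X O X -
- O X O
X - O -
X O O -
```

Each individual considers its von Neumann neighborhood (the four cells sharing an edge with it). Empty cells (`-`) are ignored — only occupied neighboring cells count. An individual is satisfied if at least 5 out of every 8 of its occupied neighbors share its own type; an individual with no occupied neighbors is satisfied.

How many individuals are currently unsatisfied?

9

Row 0: (0,1)O 2/2 ok · (0,2)O 2/3 ok · (0,3)O 1/1 ok
Row 1: (1,0)X 0/1 unhappy · (1,1)O 2/4 unhappy · (1,2)X 1/3 unhappy
Row 2: (2,1)O 1/2 unhappy · (2,2)X 1/4 unhappy · (2,3)O 0/1 unhappy
Row 3: (3,0)X 1/1 ok · (3,2)O 1/2 unhappy
Row 4: (4,0)X 1/2 unhappy · (4,1)O 1/2 unhappy · (4,2)O 2/2 ok
Unsatisfied: (1,0), (1,1), (1,2), (2,1), (2,2), (2,3), (3,2), (4,0), (4,1) — 9 in total.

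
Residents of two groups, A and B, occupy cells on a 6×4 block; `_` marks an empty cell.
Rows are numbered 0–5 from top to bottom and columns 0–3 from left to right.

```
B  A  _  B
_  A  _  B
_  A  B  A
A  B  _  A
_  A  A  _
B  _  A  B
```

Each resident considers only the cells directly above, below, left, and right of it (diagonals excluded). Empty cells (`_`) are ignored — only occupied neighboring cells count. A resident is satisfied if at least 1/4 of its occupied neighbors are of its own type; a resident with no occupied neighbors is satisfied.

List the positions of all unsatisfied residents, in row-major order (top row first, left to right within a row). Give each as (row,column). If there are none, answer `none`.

(0,0), (2,2), (3,0), (3,1), (5,3)

(0,0)B 0/1 not
(0,1)A 1/2 satisfied
(0,3)B 1/1 satisfied
(1,1)A 2/2 satisfied
(1,3)B 1/2 satisfied
(2,1)A 1/3 satisfied
(2,2)B 0/2 not
(2,3)A 1/3 satisfied
(3,0)A 0/1 not
(3,1)B 0/3 not
(3,3)A 1/1 satisfied
(4,1)A 1/2 satisfied
(4,2)A 2/2 satisfied
(5,0)B 0/0 satisfied
(5,2)A 1/2 satisfied
(5,3)B 0/1 not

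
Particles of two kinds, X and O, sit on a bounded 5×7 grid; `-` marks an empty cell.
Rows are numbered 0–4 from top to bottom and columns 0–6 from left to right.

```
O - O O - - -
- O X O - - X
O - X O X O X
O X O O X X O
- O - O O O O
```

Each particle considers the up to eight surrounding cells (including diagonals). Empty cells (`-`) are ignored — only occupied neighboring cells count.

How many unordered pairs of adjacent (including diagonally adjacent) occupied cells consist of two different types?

Scan each occupied cell's neighbors to the right and below (and the two forward diagonals) so each pair is counted once.
From row 0: 2 unlike of 7 pairs (running 2/7).
From row 1: 7 unlike of 11 pairs (running 9/18).
From row 2: 12 unlike of 20 pairs (running 21/38).
From row 3: 11 unlike of 20 pairs (running 32/58).
From row 4: 0 unlike of 3 pairs (running 32/61).
Total adjacent occupied pairs: 61; unlike-type pairs: 32.

32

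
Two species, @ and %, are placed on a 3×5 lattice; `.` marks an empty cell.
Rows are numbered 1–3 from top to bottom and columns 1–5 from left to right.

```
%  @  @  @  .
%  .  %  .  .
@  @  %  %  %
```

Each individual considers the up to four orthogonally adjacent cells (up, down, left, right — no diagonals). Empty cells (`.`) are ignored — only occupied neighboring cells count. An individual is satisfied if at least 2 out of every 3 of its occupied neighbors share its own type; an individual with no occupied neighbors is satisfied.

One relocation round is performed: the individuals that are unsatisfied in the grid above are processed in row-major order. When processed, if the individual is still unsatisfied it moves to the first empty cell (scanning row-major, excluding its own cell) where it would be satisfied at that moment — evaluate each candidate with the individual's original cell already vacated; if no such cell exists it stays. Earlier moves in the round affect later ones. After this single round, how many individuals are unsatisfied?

Initially unsatisfied (in order): (1,1), (1,2), (2,1), (2,3), (3,1), (3,2).
  (1,1) → (2,4).
  (1,2): now satisfied by earlier moves; stays.
  (2,1) → (2,5).
  (2,3): now satisfied by earlier moves; stays.
  (3,1): now satisfied by earlier moves; stays.
  (3,2) → (1,1).
Resulting grid:
@ @ @ @ .
. . % % %
@ . % % %
Unsatisfied now: (1,4).

1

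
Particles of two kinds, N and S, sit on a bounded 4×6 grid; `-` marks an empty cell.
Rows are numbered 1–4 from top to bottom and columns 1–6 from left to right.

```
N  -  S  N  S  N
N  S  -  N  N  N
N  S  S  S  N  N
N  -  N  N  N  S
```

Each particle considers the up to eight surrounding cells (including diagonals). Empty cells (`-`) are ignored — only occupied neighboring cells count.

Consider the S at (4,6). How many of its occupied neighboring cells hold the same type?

0

Occupied neighbors of (4,6): (3,5)=N, (3,6)=N, (4,5)=N.
Same type (S): 0 of 3.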